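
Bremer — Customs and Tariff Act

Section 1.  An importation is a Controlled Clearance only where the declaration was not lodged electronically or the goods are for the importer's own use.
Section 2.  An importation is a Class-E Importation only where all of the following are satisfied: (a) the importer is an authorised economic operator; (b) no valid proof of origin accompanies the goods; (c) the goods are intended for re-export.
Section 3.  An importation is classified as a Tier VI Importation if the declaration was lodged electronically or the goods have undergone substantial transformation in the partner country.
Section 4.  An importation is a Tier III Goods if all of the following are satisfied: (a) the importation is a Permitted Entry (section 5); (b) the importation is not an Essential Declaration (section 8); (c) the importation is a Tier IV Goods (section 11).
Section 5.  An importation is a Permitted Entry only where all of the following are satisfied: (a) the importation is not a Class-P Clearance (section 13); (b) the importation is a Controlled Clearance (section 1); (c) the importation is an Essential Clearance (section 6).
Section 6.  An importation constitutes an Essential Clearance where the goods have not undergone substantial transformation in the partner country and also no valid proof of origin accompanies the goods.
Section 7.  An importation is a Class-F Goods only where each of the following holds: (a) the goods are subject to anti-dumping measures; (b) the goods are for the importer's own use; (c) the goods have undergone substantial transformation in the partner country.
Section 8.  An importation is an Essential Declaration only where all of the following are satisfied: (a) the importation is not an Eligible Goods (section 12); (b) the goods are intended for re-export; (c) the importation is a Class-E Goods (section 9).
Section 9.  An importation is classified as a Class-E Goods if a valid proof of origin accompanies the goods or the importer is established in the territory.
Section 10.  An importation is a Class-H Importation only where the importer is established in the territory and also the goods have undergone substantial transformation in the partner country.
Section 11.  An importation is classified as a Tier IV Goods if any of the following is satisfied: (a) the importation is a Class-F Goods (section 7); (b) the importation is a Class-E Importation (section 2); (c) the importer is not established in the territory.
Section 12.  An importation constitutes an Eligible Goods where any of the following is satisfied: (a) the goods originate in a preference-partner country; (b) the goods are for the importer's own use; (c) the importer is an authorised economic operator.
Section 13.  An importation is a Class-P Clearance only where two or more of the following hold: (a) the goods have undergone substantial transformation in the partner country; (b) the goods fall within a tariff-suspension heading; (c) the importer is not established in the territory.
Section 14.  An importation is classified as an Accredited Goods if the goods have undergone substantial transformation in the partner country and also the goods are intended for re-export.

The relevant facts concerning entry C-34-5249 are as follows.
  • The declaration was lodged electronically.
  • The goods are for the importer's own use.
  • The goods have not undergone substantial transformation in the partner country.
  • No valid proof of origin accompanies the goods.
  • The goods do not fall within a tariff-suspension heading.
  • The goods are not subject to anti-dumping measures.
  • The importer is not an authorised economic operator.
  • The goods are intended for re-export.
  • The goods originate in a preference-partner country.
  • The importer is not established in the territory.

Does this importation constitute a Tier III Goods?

section 13 — Class-P Clearance: the goods have undergone substantial transformation in the partner country? no; the goods fall within a tariff-suspension heading? no; the importer is not established in the territory? yes — 1 of 3 hold (need ≥2) → not satisfied.
section 1 — Controlled Clearance: [the declaration was not lodged electronically? no] OR [the goods are for the importer's own use? yes] → satisfied.
section 6 — Essential Clearance: [the goods have not undergone substantial transformation in the partner country? yes] AND [no valid proof of origin accompanies the goods? yes] → satisfied.
section 5 — Permitted Entry: [not a Class-P Clearance (section 13)? yes] AND [Controlled Clearance (section 1)? yes] AND [Essential Clearance (section 6)? yes] → satisfied.
section 12 — Eligible Goods: [the goods originate in a preference-partner country? yes] OR [the goods are for the importer's own use? yes] OR [the importer is an authorised economic operator? no] → satisfied.
section 9 — Class-E Goods: [a valid proof of origin accompanies the goods? no] OR [the importer is established in the territory? no] → not satisfied.
section 8 — Essential Declaration: [not an Eligible Goods (section 12)? no] AND [the goods are intended for re-export? yes] AND [Class-E Goods (section 9)? no] → not satisfied.
section 7 — Class-F Goods: [the goods are subject to anti-dumping measures? no] AND [the goods are for the importer's own use? yes] AND [the goods have undergone substantial transformation in the partner country? no] → not satisfied.
section 2 — Class-E Importation: [the importer is an authorised economic operator? no] AND [no valid proof of origin accompanies the goods? yes] AND [the goods are intended for re-export? yes] → not satisfied.
section 11 — Tier IV Goods: [Class-F Goods (section 7)? no] OR [Class-E Importation (section 2)? no] OR [the importer is not established in the territory? yes] → satisfied.
section 4 — Tier III Goods: [Permitted Entry (section 5)? yes] AND [not an Essential Declaration (section 8)? yes] AND [Tier IV Goods (section 11)? yes] → satisfied.

Yes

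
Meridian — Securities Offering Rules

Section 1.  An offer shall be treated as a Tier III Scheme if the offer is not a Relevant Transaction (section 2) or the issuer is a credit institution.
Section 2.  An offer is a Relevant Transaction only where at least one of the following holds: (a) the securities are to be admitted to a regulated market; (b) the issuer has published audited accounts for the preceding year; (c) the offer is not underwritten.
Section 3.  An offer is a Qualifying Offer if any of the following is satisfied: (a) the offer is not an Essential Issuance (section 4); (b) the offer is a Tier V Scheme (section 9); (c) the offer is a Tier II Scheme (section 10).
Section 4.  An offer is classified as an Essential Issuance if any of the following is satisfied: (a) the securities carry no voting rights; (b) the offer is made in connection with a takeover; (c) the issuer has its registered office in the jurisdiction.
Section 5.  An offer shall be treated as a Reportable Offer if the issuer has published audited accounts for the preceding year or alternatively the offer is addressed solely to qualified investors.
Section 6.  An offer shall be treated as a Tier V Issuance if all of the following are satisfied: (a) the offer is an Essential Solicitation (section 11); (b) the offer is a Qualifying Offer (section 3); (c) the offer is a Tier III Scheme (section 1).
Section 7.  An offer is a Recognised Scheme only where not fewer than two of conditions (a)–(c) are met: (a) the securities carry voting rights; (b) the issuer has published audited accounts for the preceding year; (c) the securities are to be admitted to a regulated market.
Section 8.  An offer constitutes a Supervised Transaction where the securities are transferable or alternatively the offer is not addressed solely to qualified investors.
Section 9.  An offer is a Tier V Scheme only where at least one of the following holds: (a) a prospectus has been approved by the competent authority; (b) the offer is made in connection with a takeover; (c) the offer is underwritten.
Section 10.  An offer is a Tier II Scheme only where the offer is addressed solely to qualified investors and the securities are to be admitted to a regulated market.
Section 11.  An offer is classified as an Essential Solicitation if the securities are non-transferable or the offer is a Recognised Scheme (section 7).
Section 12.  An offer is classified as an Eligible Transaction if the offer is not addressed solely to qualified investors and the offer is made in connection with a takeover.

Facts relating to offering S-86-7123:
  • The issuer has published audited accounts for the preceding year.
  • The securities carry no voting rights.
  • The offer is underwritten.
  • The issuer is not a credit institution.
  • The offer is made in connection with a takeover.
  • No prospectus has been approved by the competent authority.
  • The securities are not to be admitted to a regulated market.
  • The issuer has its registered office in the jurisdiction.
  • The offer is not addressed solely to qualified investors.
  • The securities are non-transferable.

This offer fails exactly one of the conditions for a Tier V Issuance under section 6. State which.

Tier III Scheme

section 7 — Recognised Scheme: the securities carry voting rights? no; the issuer has published audited accounts for the preceding year? yes; the securities are to be admitted to a regulated market? no — 1 of 3 hold (need ≥2) → not satisfied.
section 11 — Essential Solicitation: [the securities are non-transferable? yes] OR [Recognised Scheme (section 7)? no] → satisfied.
section 4 — Essential Issuance: [the securities carry no voting rights? yes] OR [the offer is made in connection with a takeover? yes] OR [the issuer has its registered office in the jurisdiction? yes] → satisfied.
section 9 — Tier V Scheme: [a prospectus has been approved by the competent authority? no] OR [the offer is made in connection with a takeover? yes] OR [the offer is underwritten? yes] → satisfied.
section 10 — Tier II Scheme: [the offer is addressed solely to qualified investors? no] AND [the securities are to be admitted to a regulated market? no] → not satisfied.
section 3 — Qualifying Offer: [not an Essential Issuance (section 4)? no] OR [Tier V Scheme (section 9)? yes] OR [Tier II Scheme (section 10)? no] → satisfied.
section 2 — Relevant Transaction: [the securities are to be admitted to a regulated market? no] OR [the issuer has published audited accounts for the preceding year? yes] OR [the offer is not underwritten? no] → satisfied.
section 1 — Tier III Scheme: [not a Relevant Transaction (section 2)? no] OR [the issuer is a credit institution? no] → not satisfied.
section 6 — Tier V Issuance: [Essential Solicitation (section 11)? yes] AND [Qualifying Offer (section 3)? yes] AND [Tier III Scheme (section 1)? no] → not satisfied.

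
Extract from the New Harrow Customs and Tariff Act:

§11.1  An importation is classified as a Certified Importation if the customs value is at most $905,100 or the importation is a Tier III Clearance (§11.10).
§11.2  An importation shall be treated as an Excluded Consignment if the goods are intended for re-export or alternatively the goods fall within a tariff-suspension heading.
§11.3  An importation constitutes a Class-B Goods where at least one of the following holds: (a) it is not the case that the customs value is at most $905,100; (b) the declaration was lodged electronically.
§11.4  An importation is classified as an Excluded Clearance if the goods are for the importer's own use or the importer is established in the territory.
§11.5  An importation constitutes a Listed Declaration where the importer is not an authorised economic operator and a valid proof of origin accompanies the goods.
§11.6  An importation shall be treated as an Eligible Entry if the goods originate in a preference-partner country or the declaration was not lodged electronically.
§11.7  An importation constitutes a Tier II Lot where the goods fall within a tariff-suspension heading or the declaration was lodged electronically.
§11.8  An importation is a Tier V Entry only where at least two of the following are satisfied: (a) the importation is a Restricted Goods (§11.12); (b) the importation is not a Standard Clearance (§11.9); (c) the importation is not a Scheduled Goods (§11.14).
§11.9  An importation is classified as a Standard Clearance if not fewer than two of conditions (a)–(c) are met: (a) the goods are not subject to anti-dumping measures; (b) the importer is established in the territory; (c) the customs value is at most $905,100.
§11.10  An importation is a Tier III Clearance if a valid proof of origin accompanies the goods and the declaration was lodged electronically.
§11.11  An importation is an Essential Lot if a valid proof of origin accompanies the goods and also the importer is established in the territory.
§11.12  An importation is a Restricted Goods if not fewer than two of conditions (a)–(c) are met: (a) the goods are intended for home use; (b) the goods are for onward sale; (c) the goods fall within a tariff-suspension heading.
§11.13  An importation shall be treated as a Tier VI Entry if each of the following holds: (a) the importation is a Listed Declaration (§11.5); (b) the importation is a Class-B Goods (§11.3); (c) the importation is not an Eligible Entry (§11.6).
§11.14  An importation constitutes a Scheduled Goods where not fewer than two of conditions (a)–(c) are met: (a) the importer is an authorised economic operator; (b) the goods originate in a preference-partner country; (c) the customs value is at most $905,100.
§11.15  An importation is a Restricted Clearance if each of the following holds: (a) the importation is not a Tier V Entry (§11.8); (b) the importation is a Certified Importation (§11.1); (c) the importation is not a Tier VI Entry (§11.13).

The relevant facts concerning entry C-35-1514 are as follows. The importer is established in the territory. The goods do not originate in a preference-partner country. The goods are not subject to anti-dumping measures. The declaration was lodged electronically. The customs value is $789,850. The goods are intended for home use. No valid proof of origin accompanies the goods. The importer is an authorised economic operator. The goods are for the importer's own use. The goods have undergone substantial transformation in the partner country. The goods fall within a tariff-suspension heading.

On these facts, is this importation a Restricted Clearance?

Yes

§11.12 — Restricted Goods: the goods are intended for home use? yes; the goods are for onward sale? no; the goods fall within a tariff-suspension heading? yes — 2 of 3 hold (need ≥2) → satisfied.
§11.9 — Standard Clearance: the goods are not subject to anti-dumping measures? yes; the importer is established in the territory? yes; customs value: $789,850 ≤ $905,100? yes — 3 of 3 hold (need ≥2) → satisfied.
§11.14 — Scheduled Goods: the importer is an authorised economic operator? yes; the goods originate in a preference-partner country? no; customs value: $789,850 ≤ $905,100? yes — 2 of 3 hold (need ≥2) → satisfied.
§11.8 — Tier V Entry: Restricted Goods (§11.12)? yes; not a Standard Clearance (§11.9)? no; not a Scheduled Goods (§11.14)? no — 1 of 3 hold (need ≥2) → not satisfied.
§11.10 — Tier III Clearance: [a valid proof of origin accompanies the goods? no] AND [the declaration was lodged electronically? yes] → not satisfied.
§11.1 — Certified Importation: [customs value: $789,850 ≤ $905,100? yes] OR [Tier III Clearance (§11.10)? no] → satisfied.
§11.5 — Listed Declaration: [the importer is not an authorised economic operator? no] AND [a valid proof of origin accompanies the goods? no] → not satisfied.
§11.3 — Class-B Goods: [customs value: $789,850 ≤ $905,100? yes, so negated condition no] OR [the declaration was lodged electronically? yes] → satisfied.
§11.6 — Eligible Entry: [the goods originate in a preference-partner country? no] OR [the declaration was not lodged electronically? no] → not satisfied.
§11.13 — Tier VI Entry: [Listed Declaration (§11.5)? no] AND [Class-B Goods (§11.3)? yes] AND [not an Eligible Entry (§11.6)? yes] → not satisfied.
§11.15 — Restricted Clearance: [not a Tier V Entry (§11.8)? yes] AND [Certified Importation (§11.1)? yes] AND [not a Tier VI Entry (§11.13)? yes] → satisfied.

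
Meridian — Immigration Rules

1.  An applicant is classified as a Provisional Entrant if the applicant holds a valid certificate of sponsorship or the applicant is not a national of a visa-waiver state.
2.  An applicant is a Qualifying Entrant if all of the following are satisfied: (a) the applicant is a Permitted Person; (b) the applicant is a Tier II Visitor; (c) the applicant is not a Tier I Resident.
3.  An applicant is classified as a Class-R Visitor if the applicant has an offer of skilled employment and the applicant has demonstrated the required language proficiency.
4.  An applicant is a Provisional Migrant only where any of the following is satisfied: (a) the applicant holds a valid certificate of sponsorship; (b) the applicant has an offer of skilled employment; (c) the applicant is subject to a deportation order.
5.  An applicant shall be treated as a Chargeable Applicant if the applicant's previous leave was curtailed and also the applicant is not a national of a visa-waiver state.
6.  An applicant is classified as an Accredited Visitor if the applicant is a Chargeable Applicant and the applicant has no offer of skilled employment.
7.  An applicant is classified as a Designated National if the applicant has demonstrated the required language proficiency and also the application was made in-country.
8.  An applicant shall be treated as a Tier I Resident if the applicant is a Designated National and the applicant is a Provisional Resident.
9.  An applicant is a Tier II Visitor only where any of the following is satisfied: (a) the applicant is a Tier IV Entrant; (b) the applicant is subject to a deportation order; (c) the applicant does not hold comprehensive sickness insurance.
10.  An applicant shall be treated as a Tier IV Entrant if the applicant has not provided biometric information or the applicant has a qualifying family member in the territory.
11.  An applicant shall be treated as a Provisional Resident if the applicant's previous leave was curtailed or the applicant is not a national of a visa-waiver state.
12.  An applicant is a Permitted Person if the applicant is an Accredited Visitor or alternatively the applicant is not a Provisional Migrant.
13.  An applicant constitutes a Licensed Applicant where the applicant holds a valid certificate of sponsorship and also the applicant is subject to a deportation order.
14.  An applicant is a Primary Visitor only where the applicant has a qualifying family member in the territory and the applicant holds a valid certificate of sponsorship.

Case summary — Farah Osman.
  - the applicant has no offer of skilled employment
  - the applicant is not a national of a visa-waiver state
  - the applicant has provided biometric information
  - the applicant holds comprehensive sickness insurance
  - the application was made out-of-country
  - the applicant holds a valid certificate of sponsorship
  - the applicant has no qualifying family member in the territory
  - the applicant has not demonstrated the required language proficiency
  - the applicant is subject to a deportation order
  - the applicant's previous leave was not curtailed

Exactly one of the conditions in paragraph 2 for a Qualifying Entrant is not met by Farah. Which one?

Permitted Person

paragraph 5 — Chargeable Applicant: [the applicant's previous leave was curtailed? no] AND [the applicant is not a national of a visa-waiver state? yes] → not satisfied.
paragraph 6 — Accredited Visitor: [Chargeable Applicant (paragraph 5)? no] AND [the applicant has no offer of skilled employment? yes] → not satisfied.
paragraph 4 — Provisional Migrant: [the applicant holds a valid certificate of sponsorship? yes] OR [the applicant has an offer of skilled employment? no] OR [the applicant is subject to a deportation order? yes] → satisfied.
paragraph 12 — Permitted Person: [Accredited Visitor (paragraph 6)? no] OR [not a Provisional Migrant (paragraph 4)? no] → not satisfied.
paragraph 10 — Tier IV Entrant: [the applicant has not provided biometric information? no] OR [the applicant has a qualifying family member in the territory? no] → not satisfied.
paragraph 9 — Tier II Visitor: [Tier IV Entrant (paragraph 10)? no] OR [the applicant is subject to a deportation order? yes] OR [the applicant does not hold comprehensive sickness insurance? no] → satisfied.
paragraph 7 — Designated National: [the applicant has demonstrated the required language proficiency? no] AND [the application was made in-country? no] → not satisfied.
paragraph 11 — Provisional Resident: [the applicant's previous leave was curtailed? no] OR [the applicant is not a national of a visa-waiver state? yes] → satisfied.
paragraph 8 — Tier I Resident: [Designated National (paragraph 7)? no] AND [Provisional Resident (paragraph 11)? yes] → not satisfied.
paragraph 2 — Qualifying Entrant: [Permitted Person (paragraph 12)? no] AND [Tier II Visitor (paragraph 9)? yes] AND [not a Tier I Resident (paragraph 8)? yes] → not satisfied.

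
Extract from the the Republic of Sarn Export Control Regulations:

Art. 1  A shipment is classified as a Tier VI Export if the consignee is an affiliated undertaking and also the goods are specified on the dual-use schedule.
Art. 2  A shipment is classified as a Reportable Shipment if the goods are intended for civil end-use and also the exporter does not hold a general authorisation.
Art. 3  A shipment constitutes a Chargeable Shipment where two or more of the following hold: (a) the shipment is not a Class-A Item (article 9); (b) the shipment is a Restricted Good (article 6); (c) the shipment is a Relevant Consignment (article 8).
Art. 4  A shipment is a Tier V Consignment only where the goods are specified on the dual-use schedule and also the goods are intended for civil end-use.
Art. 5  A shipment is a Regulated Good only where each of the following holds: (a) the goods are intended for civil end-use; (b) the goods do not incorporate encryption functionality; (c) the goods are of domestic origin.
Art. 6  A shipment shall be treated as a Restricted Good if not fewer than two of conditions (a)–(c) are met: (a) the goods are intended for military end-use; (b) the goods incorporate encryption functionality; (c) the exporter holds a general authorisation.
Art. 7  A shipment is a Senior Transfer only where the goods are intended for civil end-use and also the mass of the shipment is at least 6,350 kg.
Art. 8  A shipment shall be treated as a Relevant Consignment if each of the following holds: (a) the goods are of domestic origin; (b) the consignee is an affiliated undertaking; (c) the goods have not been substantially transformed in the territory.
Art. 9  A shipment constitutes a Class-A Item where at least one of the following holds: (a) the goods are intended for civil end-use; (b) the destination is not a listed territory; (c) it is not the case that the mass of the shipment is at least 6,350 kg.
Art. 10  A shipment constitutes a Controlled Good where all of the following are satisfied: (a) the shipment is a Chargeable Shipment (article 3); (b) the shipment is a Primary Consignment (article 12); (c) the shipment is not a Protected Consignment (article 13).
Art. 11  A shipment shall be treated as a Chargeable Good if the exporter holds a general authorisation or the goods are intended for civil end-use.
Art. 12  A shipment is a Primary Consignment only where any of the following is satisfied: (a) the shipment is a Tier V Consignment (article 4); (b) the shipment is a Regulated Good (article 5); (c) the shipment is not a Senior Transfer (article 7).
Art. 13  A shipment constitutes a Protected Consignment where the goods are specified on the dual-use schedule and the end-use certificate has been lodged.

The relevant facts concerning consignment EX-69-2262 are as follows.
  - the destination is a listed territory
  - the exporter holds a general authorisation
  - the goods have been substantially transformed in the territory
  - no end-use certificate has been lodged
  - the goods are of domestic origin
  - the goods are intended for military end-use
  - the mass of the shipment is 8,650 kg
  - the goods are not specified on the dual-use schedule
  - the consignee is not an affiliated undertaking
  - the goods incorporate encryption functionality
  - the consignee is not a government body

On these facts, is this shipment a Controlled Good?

article 9 — Class-A Item: [the goods are intended for civil end-use? no] OR [the destination is not a listed territory? no] OR [mass of the shipment: 8,650 kg ≥ 6,350 kg? yes, so negated condition no] → not satisfied.
article 6 — Restricted Good: the goods are intended for military end-use? yes; the goods incorporate encryption functionality? yes; the exporter holds a general authorisation? yes — 3 of 3 hold (need ≥2) → satisfied.
article 8 — Relevant Consignment: [the goods are of domestic origin? yes] AND [the consignee is an affiliated undertaking? no] AND [the goods have not been substantially transformed in the territory? no] → not satisfied.
article 3 — Chargeable Shipment: not a Class-A Item (article 9)? yes; Restricted Good (article 6)? yes; Relevant Consignment (article 8)? no — 2 of 3 hold (need ≥2) → satisfied.
article 4 — Tier V Consignment: [the goods are specified on the dual-use schedule? no] AND [the goods are intended for civil end-use? no] → not satisfied.
article 5 — Regulated Good: [the goods are intended for civil end-use? no] AND [the goods do not incorporate encryption functionality? no] AND [the goods are of domestic origin? yes] → not satisfied.
article 7 — Senior Transfer: [the goods are intended for civil end-use? no] AND [mass of the shipment: 8,650 kg ≥ 6,350 kg? yes] → not satisfied.
article 12 — Primary Consignment: [Tier V Consignment (article 4)? no] OR [Regulated Good (article 5)? no] OR [not a Senior Transfer (article 7)? yes] → satisfied.
article 13 — Protected Consignment: [the goods are specified on the dual-use schedule? no] AND [the end-use certificate has been lodged? no] → not satisfied.
article 10 — Controlled Good: [Chargeable Shipment (article 3)? yes] AND [Primary Consignment (article 12)? yes] AND [not a Protected Consignment (article 13)? yes] → satisfied.

Yes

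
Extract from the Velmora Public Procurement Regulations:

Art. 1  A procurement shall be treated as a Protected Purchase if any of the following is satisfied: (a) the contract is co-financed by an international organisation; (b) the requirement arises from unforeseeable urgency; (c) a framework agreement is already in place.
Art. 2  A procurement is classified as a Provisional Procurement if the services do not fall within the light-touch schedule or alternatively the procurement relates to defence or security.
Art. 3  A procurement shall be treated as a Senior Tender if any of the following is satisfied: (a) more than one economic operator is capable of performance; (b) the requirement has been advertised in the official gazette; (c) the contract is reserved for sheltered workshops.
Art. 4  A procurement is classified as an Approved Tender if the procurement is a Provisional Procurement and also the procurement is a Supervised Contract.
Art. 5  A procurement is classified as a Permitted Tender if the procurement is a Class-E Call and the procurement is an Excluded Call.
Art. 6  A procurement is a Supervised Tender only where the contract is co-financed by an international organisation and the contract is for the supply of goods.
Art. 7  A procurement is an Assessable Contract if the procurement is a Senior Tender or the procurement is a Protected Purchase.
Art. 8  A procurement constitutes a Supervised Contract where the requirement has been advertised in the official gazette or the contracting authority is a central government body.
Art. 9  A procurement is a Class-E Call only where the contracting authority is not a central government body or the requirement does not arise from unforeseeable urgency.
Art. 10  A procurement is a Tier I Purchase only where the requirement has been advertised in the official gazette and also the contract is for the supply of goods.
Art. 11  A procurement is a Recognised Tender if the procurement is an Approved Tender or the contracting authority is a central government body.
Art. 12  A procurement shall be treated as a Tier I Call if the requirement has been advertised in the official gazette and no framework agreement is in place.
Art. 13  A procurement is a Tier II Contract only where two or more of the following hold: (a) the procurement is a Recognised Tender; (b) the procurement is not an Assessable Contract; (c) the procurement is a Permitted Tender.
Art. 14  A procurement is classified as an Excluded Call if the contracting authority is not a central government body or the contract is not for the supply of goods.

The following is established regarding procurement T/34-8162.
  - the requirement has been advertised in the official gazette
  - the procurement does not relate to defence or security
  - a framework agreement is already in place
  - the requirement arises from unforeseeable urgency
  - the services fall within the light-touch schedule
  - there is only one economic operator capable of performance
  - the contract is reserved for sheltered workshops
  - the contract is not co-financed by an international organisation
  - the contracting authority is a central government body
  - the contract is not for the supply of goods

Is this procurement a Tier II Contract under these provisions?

article 2 — Provisional Procurement: [the services do not fall within the light-touch schedule? no] OR [the procurement relates to defence or security? no] → not satisfied.
article 8 — Supervised Contract: [the requirement has been advertised in the official gazette? yes] OR [the contracting authority is a central government body? yes] → satisfied.
article 4 — Approved Tender: [Provisional Procurement (article 2)? no] AND [Supervised Contract (article 8)? yes] → not satisfied.
article 11 — Recognised Tender: [Approved Tender (article 4)? no] OR [the contracting authority is a central government body? yes] → satisfied.
article 3 — Senior Tender: [more than one economic operator is capable of performance? no] OR [the requirement has been advertised in the official gazette? yes] OR [the contract is reserved for sheltered workshops? yes] → satisfied.
article 1 — Protected Purchase: [the contract is co-financed by an international organisation? no] OR [the requirement arises from unforeseeable urgency? yes] OR [a framework agreement is already in place? yes] → satisfied.
article 7 — Assessable Contract: [Senior Tender (article 3)? yes] OR [Protected Purchase (article 1)? yes] → satisfied.
article 9 — Class-E Call: [the contracting authority is not a central government body? no] OR [the requirement does not arise from unforeseeable urgency? no] → not satisfied.
article 14 — Excluded Call: [the contracting authority is not a central government body? no] OR [the contract is not for the supply of goods? yes] → satisfied.
article 5 — Permitted Tender: [Class-E Call (article 9)? no] AND [Excluded Call (article 14)? yes] → not satisfied.
article 13 — Tier II Contract: Recognised Tender (article 11)? yes; not an Assessable Contract (article 7)? no; Permitted Tender (article 5)? no — 1 of 3 hold (need ≥2) → not satisfied.

No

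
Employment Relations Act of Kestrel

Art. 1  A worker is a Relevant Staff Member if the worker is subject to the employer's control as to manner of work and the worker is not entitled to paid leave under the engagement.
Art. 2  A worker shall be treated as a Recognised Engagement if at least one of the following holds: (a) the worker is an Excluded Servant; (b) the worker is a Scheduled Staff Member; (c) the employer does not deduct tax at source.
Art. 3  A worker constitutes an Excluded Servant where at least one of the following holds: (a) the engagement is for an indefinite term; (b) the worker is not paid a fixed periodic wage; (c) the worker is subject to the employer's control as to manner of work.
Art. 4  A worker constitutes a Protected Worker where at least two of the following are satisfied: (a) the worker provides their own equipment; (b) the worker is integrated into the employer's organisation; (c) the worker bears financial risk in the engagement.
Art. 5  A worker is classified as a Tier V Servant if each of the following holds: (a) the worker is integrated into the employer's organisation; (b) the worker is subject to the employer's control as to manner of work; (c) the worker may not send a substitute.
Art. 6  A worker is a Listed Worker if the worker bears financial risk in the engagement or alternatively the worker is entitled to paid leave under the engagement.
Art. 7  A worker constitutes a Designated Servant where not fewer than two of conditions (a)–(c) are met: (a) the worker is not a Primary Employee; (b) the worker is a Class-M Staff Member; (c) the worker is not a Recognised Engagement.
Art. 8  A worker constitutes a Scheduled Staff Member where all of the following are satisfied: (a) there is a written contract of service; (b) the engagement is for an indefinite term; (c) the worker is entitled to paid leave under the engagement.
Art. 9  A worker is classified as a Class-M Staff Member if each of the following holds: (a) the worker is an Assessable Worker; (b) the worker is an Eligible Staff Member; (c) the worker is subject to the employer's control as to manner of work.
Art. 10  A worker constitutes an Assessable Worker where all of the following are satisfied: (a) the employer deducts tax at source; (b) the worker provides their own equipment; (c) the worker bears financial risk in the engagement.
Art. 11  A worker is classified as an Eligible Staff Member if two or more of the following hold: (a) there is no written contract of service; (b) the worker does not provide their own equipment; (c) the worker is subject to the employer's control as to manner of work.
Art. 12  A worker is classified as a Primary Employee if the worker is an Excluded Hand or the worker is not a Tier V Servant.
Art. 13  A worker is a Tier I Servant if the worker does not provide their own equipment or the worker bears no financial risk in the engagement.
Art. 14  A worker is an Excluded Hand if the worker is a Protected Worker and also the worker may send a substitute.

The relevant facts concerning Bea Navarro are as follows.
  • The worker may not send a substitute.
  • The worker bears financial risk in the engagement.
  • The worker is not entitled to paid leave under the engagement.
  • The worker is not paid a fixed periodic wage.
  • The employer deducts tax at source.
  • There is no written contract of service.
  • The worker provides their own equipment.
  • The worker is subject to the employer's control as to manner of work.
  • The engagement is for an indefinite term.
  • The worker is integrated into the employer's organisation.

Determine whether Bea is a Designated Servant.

article 4 — Protected Worker: the worker provides their own equipment? yes; the worker is integrated into the employer's organisation? yes; the worker bears financial risk in the engagement? yes — 3 of 3 hold (need ≥2) → satisfied.
article 14 — Excluded Hand: [Protected Worker (article 4)? yes] AND [the worker may send a substitute? no] → not satisfied.
article 5 — Tier V Servant: [the worker is integrated into the employer's organisation? yes] AND [the worker is subject to the employer's control as to manner of work? yes] AND [the worker may not send a substitute? yes] → satisfied.
article 12 — Primary Employee: [Excluded Hand (article 14)? no] OR [not a Tier V Servant (article 5)? no] → not satisfied.
article 10 — Assessable Worker: [the employer deducts tax at source? yes] AND [the worker provides their own equipment? yes] AND [the worker bears financial risk in the engagement? yes] → satisfied.
article 11 — Eligible Staff Member: there is no written contract of service? yes; the worker does not provide their own equipment? no; the worker is subject to the employer's control as to manner of work? yes — 2 of 3 hold (need ≥2) → satisfied.
article 9 — Class-M Staff Member: [Assessable Worker (article 10)? yes] AND [Eligible Staff Member (article 11)? yes] AND [the worker is subject to the employer's control as to manner of work? yes] → satisfied.
article 3 — Excluded Servant: [the engagement is for an indefinite term? yes] OR [the worker is not paid a fixed periodic wage? yes] OR [the worker is subject to the employer's control as to manner of work? yes] → satisfied.
article 8 — Scheduled Staff Member: [there is a written contract of service? no] AND [the engagement is for an indefinite term? yes] AND [the worker is entitled to paid leave under the engagement? no] → not satisfied.
article 2 — Recognised Engagement: [Excluded Servant (article 3)? yes] OR [Scheduled Staff Member (article 8)? no] OR [the employer does not deduct tax at source? no] → satisfied.
article 7 — Designated Servant: not a Primary Employee (article 12)? yes; Class-M Staff Member (article 9)? yes; not a Recognised Engagement (article 2)? no — 2 of 3 hold (need ≥2) → satisfied.

Yes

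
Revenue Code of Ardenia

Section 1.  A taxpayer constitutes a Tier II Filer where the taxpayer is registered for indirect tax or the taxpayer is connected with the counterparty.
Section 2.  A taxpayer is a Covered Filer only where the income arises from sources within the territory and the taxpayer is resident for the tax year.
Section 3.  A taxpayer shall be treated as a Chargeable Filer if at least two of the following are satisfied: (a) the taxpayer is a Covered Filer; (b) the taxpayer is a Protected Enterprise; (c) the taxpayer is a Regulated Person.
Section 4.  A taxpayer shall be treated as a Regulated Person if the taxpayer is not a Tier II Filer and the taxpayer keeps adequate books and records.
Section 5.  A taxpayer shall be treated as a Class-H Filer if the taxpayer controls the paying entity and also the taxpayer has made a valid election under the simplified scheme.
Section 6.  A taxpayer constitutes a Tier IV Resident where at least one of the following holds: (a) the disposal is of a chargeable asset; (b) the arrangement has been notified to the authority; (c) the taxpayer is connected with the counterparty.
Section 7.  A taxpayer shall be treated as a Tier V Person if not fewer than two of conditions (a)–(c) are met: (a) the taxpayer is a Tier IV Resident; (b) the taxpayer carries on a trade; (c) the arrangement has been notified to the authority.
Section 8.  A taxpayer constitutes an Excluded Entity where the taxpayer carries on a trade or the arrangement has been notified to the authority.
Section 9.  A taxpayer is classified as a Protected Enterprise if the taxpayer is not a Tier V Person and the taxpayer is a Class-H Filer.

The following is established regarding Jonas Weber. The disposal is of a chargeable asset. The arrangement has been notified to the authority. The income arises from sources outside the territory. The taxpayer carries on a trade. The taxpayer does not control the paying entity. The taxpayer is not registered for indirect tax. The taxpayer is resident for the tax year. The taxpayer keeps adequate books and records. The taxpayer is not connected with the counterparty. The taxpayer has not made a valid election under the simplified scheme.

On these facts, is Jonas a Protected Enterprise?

Under section 6: the disposal is of a chargeable asset? yes; or the arrangement has been notified to the authority? yes; or the taxpayer is connected with the counterparty? no. So the taxpayer is a Tier IV Resident.
Under section 7: Tier IV Resident (section 6)? yes; the taxpayer carries on a trade? yes; the arrangement has been notified to the authority? yes — 3 of 3 hold (need ≥2) → satisfied.
Under section 5: the taxpayer controls the paying entity? no; and the taxpayer has made a valid election under the simplified scheme? no. So the taxpayer is not a Class-H Filer.
Under section 9: not a Tier V Person (section 7)? no; and Class-H Filer (section 5)? no. So the taxpayer is not a Protected Enterprise.

No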